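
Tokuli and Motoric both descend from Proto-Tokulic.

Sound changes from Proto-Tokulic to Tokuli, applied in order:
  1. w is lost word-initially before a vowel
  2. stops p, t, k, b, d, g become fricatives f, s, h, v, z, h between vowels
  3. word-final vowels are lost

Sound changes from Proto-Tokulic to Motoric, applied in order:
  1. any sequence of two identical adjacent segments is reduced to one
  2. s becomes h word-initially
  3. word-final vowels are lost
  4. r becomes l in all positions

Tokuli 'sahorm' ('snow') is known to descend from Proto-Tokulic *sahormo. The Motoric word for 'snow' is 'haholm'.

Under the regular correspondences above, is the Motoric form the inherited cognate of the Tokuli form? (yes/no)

yes

Derive the expected Motoric reflex of *sahormo:
Motoric: *sahormo > hahormo > hahorm > haholm  (by debuccalisation, apocope, unconditioned shift)
Motoric 'haholm' matches the regular reflex exactly, so the pair is cognate.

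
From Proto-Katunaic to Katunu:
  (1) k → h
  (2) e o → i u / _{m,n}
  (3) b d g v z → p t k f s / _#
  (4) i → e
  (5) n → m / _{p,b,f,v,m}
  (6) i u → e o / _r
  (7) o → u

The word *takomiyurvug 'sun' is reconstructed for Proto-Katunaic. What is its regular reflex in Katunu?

tahumeyurvuk

Katunu: *takomiyurvug > tahomiyurvug > tahumiyurvug > tahumiyurvuk > tahumeyurvuk > tahumeyorvuk > tahumeyurvuk  (by unconditioned shift, pre-nasal raising, final devoicing, vowel merger, pre-rhotic lowering, vowel merger)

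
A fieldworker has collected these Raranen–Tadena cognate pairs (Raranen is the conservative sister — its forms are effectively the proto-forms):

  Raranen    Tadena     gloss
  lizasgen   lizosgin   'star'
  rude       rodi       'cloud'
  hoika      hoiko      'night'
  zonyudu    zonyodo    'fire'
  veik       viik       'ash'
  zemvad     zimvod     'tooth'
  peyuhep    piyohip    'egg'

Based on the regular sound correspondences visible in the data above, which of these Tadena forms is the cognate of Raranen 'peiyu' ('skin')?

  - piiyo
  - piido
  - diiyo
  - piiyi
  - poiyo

veik ~ viik — Raranen e corresponds to Tadena i after a consonant, before a front vowel.
zonyudu ~ zonyodo — Raranen u corresponds to Tadena o word-finally.
Applying these to Raranen 'peiyu':
  peiyu → piiyu   (e→i after a consonant, before a front vowel)
  piiyu → piiyo   (u→o word-finally)
So the Tadena cognate is 'piiyo'.

piiyo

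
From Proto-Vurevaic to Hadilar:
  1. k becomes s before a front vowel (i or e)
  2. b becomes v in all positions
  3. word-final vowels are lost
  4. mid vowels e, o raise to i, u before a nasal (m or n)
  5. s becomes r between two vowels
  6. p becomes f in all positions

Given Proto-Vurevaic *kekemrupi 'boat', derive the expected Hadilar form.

Hadilar: *kekemrupi > sesemrupi > sesemrup > sesimrup > serimrup > serimruf  (by palatalisation, apocope, pre-nasal raising, rhotacism, unconditioned shift)

serimruf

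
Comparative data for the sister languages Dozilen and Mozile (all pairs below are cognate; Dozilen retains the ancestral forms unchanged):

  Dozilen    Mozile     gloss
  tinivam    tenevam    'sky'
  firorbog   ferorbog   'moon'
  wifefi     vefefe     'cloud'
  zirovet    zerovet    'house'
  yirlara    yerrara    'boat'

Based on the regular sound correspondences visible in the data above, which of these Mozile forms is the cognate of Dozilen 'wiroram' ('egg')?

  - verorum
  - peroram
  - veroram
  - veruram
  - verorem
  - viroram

veroram

wifefi ~ vefefe — Dozilen w corresponds to Mozile v word-initially before a front vowel.
firorbog ~ ferorbog, zirovet ~ zerovet — Dozilen i corresponds to Mozile e after a consonant, before r.
Applying these to Dozilen 'wiroram':
  wiroram → viroram   (w→v word-initially before a front vowel)
  viroram → veroram   (i→e after a consonant, before r)
So the Mozile cognate is 'veroram'.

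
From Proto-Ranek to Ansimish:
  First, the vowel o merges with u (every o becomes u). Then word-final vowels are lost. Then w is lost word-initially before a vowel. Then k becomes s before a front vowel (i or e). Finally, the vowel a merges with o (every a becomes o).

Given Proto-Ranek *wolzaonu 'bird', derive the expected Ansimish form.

ulzoun

Ansimish: *wolzaonu > wulzaunu > wulzaun > ulzaun > ulzoun  (by vowel merger, apocope, glide loss, vowel merger)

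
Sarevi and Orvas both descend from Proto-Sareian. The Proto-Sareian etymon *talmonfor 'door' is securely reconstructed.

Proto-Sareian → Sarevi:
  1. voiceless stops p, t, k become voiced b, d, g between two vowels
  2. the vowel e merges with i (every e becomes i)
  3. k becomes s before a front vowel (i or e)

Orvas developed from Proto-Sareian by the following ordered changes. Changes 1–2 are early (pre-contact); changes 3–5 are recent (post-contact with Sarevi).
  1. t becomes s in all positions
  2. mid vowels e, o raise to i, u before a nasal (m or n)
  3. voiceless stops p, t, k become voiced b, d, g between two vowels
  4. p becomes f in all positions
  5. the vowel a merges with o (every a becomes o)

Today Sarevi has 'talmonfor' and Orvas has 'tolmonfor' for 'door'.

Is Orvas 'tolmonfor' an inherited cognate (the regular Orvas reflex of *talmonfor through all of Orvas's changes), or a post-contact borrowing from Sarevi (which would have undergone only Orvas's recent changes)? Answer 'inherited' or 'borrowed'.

If inherited, *talmonfor would pass through all of Orvas's changes:
Orvas: *talmonfor > salmonfor > salmunfor > solmunfor  (by unconditioned shift, pre-nasal raising, vowel merger)
If borrowed from Sarevi 'talmonfor' after the early changes, it would undergo only the recent ones:
  rule 3 (intervocalic voicing): no change (talmonfor)
  rule 4 (unconditioned shift): no change (talmonfor)
  rule 5 (vowel merger): talmonfor → tolmonfor
  ⇒ as a loan: tolmonfor
Orvas 'tolmonfor' matches the loan outcome 'tolmonfor', not the inherited 'solmunfor' — it skipped the early Orvas changes, so it was borrowed from Sarevi.

borrowed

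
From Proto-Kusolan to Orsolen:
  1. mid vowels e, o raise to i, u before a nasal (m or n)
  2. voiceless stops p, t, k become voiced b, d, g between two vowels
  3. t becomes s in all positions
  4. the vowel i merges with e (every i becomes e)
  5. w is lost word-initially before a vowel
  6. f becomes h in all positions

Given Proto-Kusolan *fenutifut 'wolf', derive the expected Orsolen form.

henudehus

Orsolen: *fenutifut
  fenutifut → finutifut   [pre-nasal raising]
  finutifut → finudifut   [intervocalic voicing]
  finudifut → finudifus   [unconditioned shift]
  finudifus → fenudefus   [vowel merger]
  fenudefus (rule 5 does not apply)
  fenudefus → henudehus   [unconditioned shift]
  giving Orsolen henudehus.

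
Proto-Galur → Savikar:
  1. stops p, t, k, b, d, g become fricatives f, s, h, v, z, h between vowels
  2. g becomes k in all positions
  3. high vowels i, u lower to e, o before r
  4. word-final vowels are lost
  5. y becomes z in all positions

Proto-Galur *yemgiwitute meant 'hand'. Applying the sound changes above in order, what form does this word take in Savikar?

zemkiwisus

Savikar: *yemgiwitute > yemgiwisuse > yemkiwisuse > yemkiwisus > zemkiwisus  (by intervocalic lenition, unconditioned shift, apocope, unconditioned shift)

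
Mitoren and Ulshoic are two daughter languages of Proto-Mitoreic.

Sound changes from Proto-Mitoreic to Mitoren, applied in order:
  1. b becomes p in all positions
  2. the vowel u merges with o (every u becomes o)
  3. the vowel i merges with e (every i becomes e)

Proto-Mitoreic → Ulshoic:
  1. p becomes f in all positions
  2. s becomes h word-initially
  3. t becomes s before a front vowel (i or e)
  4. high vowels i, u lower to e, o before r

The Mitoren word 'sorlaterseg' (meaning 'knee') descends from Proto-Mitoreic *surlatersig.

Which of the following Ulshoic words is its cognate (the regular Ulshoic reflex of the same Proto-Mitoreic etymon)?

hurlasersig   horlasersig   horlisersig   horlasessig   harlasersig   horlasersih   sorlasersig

horlasersig

Ulshoic: start from *surlatersig.
  rule 1: no change — surlatersig
  rule 2 (debuccalisation): surlatersig → hurlatersig
  rule 3 (palatalisation): hurlatersig → hurlasersig
  rule 4 (pre-rhotic lowering): hurlasersig → horlasersig
  ⇒ Ulshoic horlasersig
Among the options, 'horlasersig' alone shows every Ulshoic change applied in order.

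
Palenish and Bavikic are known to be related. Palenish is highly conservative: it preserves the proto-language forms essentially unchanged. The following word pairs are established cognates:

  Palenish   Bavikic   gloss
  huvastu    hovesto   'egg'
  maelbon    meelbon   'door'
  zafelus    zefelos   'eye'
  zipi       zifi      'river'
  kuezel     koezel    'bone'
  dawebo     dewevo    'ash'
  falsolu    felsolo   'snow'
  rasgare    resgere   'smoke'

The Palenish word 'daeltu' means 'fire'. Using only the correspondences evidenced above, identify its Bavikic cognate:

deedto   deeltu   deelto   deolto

maelbon ~ meelbon — Palenish a corresponds to Bavikic e after a consonant, before a front vowel.
huvastu ~ hovesto, falsolu ~ felsolo — Palenish u corresponds to Bavikic o word-finally.
Applying these to Palenish 'daeltu':
  daeltu → deeltu   (a→e after a consonant, before a front vowel)
  deeltu → deelto   (u→o word-finally)
So the Bavikic cognate is 'deelto'.

deelto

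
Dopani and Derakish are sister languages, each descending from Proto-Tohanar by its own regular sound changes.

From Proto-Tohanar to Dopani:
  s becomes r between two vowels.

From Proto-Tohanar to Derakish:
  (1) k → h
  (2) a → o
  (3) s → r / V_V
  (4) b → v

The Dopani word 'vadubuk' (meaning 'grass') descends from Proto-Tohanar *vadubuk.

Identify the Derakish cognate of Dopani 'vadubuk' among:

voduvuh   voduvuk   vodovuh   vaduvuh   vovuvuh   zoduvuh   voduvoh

Derakish: start from *vadubuk.
  rule 1 (unconditioned shift): vadubuk → vadubuh
  rule 2 (vowel merger): vadubuh → vodubuh
  rule 3: no change — vodubuh
  rule 4 (unconditioned shift): vodubuh → voduvuh
  ⇒ Derakish voduvuh
The other candidates each miss or misapply at least one Derakish change.

voduvuh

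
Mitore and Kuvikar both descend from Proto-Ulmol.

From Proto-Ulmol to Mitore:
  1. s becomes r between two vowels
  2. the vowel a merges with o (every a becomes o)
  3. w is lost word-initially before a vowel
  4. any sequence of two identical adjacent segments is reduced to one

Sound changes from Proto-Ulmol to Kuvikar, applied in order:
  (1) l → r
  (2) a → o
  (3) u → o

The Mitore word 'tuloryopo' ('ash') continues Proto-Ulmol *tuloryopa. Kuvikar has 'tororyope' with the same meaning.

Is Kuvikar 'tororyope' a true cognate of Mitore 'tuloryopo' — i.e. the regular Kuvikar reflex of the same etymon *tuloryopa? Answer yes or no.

no

Derive the expected Kuvikar reflex of *tuloryopa:
Kuvikar: *tuloryopa > turoryopa > turoryopo > tororyopo  (by unconditioned shift, vowel merger, vowel merger)
The regular Kuvikar reflex would be 'tororyopo', but the attested form is 'tororyope'. The correspondence is irregular, so they are not cognates (the Kuvikar form has a different source).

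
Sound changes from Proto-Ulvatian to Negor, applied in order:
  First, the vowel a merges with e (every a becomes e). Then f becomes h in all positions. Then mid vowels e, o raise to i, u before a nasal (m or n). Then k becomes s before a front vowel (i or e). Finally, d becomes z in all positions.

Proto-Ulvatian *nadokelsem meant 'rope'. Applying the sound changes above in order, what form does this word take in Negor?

Negor: *nadokelsem
  nadokelsem → nedokelsem   [vowel merger]
  nedokelsem (rule 2 does not apply)
  nedokelsem → nedokelsim   [pre-nasal raising]
  nedokelsim → nedoselsim   [palatalisation]
  nedoselsim → nezoselsim   [unconditioned shift]
  giving Negor nezoselsim.

nezoselsim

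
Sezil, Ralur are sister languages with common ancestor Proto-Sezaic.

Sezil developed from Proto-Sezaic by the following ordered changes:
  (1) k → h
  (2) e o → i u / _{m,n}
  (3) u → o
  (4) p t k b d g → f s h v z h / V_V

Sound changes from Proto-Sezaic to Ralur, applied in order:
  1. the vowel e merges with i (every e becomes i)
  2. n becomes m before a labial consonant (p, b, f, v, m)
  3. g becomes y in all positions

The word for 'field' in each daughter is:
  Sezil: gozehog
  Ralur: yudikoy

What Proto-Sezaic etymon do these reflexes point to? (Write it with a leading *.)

*gudekog

Position 1: Sezil has g, Ralur has y. Sezil preserves g here (none of its changes turn any other segment into g), so the proto-segment is *g.
Position 5: Sezil has h, Ralur has k. Ralur preserves k here (none of its changes turn any other segment into k), so the proto-segment is *k.
Position 4: Sezil has e, Ralur has i. Sezil preserves e here (none of its changes turn any other segment into e), so the proto-segment is *e.
This points to *gudekog. Verify forward in each daughter:
Sezil: start from *gudekog.
  rule 1 (unconditioned shift): gudekog → gudehog
  rule 2: no change — gudehog
  rule 3 (vowel merger): gudehog → godehog
  rule 4 (intervocalic lenition): godehog → gozehog
  ⇒ Sezil gozehog
Ralur: *gudekog
  gudekog → gudikog   [vowel merger]
  gudikog (rule 2 does not apply)
  gudikog → yudikoy   [unconditioned shift]
  giving Ralur yudikoy.
No other proto-form is consistent with every reflex, so the reconstruction is *gudekog.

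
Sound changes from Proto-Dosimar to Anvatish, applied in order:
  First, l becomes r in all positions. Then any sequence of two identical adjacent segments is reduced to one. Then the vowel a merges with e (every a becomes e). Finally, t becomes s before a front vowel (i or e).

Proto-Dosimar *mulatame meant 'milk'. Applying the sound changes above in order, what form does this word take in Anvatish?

Anvatish: *mulatame
  mulatame → muratame   [unconditioned shift]
  muratame (rule 2 does not apply)
  muratame → mureteme   [vowel merger]
  mureteme → mureseme   [palatalisation]
  giving Anvatish mureseme.

mureseme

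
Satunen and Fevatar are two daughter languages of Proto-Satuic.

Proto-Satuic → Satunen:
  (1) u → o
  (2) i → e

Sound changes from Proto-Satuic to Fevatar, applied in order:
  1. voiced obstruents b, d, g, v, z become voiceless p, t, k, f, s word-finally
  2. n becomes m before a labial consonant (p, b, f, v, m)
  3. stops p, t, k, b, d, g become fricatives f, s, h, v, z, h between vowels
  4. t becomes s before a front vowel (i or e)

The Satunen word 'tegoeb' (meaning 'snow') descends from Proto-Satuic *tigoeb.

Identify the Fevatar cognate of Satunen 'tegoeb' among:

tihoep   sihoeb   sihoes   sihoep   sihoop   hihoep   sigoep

Fevatar: start from *tigoeb.
  rule 1 (final devoicing): tigoeb → tigoep
  rule 2: no change — tigoep
  rule 3 (intervocalic lenition): tigoep → tihoep
  rule 4 (palatalisation): tihoep → sihoep
  ⇒ Fevatar sihoep
Only 'sihoep' matches the regular Fevatar development of *tigoeb.

sihoep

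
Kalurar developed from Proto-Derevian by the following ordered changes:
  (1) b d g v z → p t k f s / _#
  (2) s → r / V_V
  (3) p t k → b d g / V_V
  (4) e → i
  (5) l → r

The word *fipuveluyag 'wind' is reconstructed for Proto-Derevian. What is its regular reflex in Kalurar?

Kalurar: *fipuveluyag
  fipuveluyag → fipuveluyak   [final devoicing]
  fipuveluyak (rule 2 does not apply)
  fipuveluyak → fibuveluyak   [intervocalic voicing]
  fibuveluyak → fibuviluyak   [vowel merger]
  fibuviluyak → fibuviruyak   [unconditioned shift]
  giving Kalurar fibuviruyak.

fibuviruyak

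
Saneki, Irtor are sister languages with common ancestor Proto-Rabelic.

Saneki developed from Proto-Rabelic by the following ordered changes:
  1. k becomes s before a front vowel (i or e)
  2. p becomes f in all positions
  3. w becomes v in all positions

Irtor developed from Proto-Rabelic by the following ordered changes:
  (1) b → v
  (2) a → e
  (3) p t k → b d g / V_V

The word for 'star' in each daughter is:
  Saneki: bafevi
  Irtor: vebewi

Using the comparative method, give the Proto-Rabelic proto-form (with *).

Position 1: Saneki has b, Irtor has v. Saneki preserves b here (none of its changes turn any other segment into b), so the proto-segment is *b.
Position 3: Saneki has f, Irtor has b. In Irtor, b can only continue *p, so the proto-segment is *p.
Position 2: Saneki has a, Irtor has e. Saneki preserves a here (none of its changes turn any other segment into a), so the proto-segment is *a.
This points to *bapewi. Verify forward in each daughter:
Saneki: start from *bapewi.
  rule 1: no change — bapewi
  rule 2 (unconditioned shift): bapewi → bafewi
  rule 3 (unconditioned shift): bafewi → bafevi
  ⇒ Saneki bafevi
Irtor: *bapewi
  bapewi → vapewi   [unconditioned shift]
  vapewi → vepewi   [vowel merger]
  vepewi → vebewi   [intervocalic voicing]
  giving Irtor vebewi.
Only *bapewi yields all of Saneki bafevi, Irtor vebewi.

*bapewi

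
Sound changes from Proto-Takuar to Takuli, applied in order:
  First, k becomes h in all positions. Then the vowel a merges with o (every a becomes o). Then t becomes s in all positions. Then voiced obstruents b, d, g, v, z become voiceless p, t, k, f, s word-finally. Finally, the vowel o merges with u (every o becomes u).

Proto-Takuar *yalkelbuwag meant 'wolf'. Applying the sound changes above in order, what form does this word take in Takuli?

yulhelbuwuk

Takuli: *yalkelbuwag
  yalkelbuwag → yalhelbuwag   [unconditioned shift]
  yalhelbuwag → yolhelbuwog   [vowel merger]
  yolhelbuwog (rule 3 does not apply)
  yolhelbuwog → yolhelbuwok   [final devoicing]
  yolhelbuwok → yulhelbuwuk   [vowel merger]
  giving Takuli yulhelbuwuk.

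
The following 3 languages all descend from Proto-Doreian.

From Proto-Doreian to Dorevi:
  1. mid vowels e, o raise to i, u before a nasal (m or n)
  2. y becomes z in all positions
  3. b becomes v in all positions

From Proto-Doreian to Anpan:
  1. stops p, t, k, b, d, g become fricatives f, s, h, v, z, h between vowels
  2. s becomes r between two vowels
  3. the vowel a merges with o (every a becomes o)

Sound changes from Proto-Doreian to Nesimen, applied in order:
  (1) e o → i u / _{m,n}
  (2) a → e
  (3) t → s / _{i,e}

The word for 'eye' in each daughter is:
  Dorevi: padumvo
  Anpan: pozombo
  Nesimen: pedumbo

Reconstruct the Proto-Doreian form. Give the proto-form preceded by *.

Position 3: Dorevi has d, Anpan has z, Nesimen has d. Dorevi preserves d here (none of its changes turn any other segment into d), so the proto-segment is *d.
Position 6: Dorevi has v, Anpan has b, Nesimen has b. Anpan preserves b here (none of its changes turn any other segment into b), so the proto-segment is *b.
Verify the candidate proto-form against each daughter:
Dorevi: *padombo > padumbo > padumvo  (by pre-nasal raising, unconditioned shift)
Anpan: start from *padombo.
  rule 1 (intervocalic lenition): padombo → pazombo
  rule 2: no change — pazombo
  rule 3 (vowel merger): pazombo → pozombo
  ⇒ Anpan pozombo
Nesimen: *padombo > padumbo > pedumbo  (by pre-nasal raising, vowel merger)
No other proto-form is consistent with every reflex, so the reconstruction is *padombo.

*padombo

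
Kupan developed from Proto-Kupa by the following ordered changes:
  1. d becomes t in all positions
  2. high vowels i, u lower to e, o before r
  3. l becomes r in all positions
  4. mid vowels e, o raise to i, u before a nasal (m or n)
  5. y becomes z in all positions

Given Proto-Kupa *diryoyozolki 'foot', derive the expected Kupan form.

terzozozorki

Kupan: *diryoyozolki > tiryoyozolki > teryoyozolki > teryoyozorki > terzozozorki  (by unconditioned shift, pre-rhotic lowering, unconditioned shift, unconditioned shift)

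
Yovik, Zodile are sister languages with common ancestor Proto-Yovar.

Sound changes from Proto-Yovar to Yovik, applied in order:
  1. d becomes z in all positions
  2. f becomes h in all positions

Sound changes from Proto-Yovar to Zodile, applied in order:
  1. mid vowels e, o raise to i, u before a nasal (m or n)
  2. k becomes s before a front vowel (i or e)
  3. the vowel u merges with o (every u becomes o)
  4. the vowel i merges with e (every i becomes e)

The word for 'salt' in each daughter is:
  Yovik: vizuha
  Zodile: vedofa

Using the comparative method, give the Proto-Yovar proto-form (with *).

*vidufa

Position 3: Yovik has z, Zodile has d. Zodile preserves d here (none of its changes turn any other segment into d), so the proto-segment is *d.
Position 2: Yovik has i, Zodile has e. Yovik preserves i here (none of its changes turn any other segment into i), so the proto-segment is *i.
Continuing position by position gives *vidufa; check it forward:
Yovik: *vidufa > vizufa > vizuha  (by unconditioned shift, unconditioned shift)
Zodile: *vidufa
  vidufa (rule 1 does not apply)
  vidufa (rule 2 does not apply)
  vidufa → vidofa   [vowel merger]
  vidofa → vedofa   [vowel merger]
  giving Zodile vedofa.
No other proto-form is consistent with every reflex, so the reconstruction is *vidufa.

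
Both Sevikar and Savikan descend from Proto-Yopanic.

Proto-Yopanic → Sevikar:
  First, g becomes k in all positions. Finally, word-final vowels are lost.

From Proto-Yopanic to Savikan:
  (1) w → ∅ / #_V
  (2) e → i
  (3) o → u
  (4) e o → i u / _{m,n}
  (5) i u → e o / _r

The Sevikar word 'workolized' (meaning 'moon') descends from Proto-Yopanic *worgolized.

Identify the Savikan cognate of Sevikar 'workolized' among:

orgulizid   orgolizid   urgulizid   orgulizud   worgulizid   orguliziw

orgulizid

Savikan: *worgolized > orgolized > orgolizid > urgulizid > orgulizid  (by glide loss, vowel merger, vowel merger, pre-rhotic lowering)
Only 'orgulizid' matches the regular Savikan development of *worgolized.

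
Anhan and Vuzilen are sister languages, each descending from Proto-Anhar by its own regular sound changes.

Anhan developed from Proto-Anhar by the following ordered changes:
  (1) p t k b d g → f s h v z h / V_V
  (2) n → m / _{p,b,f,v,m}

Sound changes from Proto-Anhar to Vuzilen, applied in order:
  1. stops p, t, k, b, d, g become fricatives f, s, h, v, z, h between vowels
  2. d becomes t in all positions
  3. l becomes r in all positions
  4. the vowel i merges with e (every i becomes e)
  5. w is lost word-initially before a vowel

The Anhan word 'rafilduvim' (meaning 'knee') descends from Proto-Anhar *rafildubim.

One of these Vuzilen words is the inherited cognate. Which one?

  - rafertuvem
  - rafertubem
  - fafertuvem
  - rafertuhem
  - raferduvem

Vuzilen: start from *rafildubim.
  rule 1 (intervocalic lenition): rafildubim → rafilduvim
  rule 2 (unconditioned shift): rafilduvim → rafiltuvim
  rule 3 (unconditioned shift): rafiltuvim → rafirtuvim
  rule 4 (vowel merger): rafirtuvim → rafertuvem
  rule 5: no change — rafertuvem
  ⇒ Vuzilen rafertuvem

rafertuvem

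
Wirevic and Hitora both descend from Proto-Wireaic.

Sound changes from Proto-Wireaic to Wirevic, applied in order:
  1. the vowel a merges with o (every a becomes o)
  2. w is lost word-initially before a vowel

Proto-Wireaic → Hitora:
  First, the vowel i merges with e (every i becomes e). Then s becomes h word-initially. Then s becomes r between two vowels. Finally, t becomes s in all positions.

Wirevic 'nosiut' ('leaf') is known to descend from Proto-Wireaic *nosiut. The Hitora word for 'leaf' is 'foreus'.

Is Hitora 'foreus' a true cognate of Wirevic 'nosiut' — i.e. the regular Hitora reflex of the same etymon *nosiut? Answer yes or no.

no

Derive the expected Hitora reflex of *nosiut:
Hitora: *nosiut
  nosiut → noseut   [vowel merger]
  noseut (rule 2 does not apply)
  noseut → noreut   [rhotacism]
  noreut → noreus   [unconditioned shift]
  giving Hitora noreus.
The regular Hitora reflex would be 'noreus', but the attested form is 'foreus'. The correspondence is irregular, so they are not cognates (the Hitora form has a different source).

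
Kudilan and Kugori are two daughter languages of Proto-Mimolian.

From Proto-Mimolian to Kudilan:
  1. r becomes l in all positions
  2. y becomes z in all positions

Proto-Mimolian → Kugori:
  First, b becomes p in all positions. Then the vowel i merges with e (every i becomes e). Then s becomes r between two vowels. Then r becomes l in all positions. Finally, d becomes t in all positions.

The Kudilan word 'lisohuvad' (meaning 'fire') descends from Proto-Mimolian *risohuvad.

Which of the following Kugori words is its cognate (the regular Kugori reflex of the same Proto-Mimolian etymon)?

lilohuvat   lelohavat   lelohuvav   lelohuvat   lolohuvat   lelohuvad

lelohuvat

Kugori: *risohuvad > resohuvad > rerohuvad > lelohuvad > lelohuvat  (by vowel merger, rhotacism, unconditioned shift, unconditioned shift)
Only 'lelohuvat' matches the regular Kugori development of *risohuvad.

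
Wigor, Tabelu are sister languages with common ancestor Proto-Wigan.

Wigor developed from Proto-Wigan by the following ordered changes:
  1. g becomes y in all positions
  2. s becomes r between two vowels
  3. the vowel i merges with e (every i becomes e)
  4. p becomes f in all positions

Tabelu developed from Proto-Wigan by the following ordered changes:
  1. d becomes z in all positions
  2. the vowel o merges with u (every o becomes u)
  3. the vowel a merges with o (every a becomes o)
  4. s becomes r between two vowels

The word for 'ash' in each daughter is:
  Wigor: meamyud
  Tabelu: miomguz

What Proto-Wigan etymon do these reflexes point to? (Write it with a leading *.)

*miamgud

Position 5: Wigor has y, Tabelu has g. Tabelu preserves g here (none of its changes turn any other segment into g), so the proto-segment is *g.
Position 7: Wigor has d, Tabelu has z. Wigor preserves d here (none of its changes turn any other segment into d), so the proto-segment is *d.
Continuing position by position gives *miamgud; check it forward:
Wigor: *miamgud
  miamgud → miamyud   [unconditioned shift]
  miamyud (rule 2 does not apply)
  miamyud → meamyud   [vowel merger]
  meamyud (rule 4 does not apply)
  giving Wigor meamyud.
Tabelu: start from *miamgud.
  rule 1 (unconditioned shift): miamgud → miamguz
  rule 2: no change — miamguz
  rule 3 (vowel merger): miamguz → miomguz
  rule 4: no change — miomguz
  ⇒ Tabelu miomguz
*miamgud is the unique common source.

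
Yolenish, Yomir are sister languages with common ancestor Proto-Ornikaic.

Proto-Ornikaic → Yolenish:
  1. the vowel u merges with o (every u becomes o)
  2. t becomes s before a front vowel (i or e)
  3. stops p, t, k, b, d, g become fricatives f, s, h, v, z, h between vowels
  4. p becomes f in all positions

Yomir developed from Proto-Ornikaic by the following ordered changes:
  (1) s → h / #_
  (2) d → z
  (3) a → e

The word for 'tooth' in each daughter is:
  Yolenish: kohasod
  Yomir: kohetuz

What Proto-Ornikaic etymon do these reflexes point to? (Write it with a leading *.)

Position 6: Yolenish has o, Yomir has u. Yomir preserves u here (none of its changes turn any other segment into u), so the proto-segment is *u.
Position 7: Yolenish has d, Yomir has z. Yolenish preserves d here (none of its changes turn any other segment into d), so the proto-segment is *d.
Position 5: Yolenish has s, Yomir has t. Yomir preserves t here (none of its changes turn any other segment into t), so the proto-segment is *t.
Verify the candidate proto-form against each daughter:
Yolenish: *kohatud > kohatod > kohasod  (by vowel merger, intervocalic lenition)
Yomir: *kohatud > kohatuz > kohetuz  (by unconditioned shift, vowel merger)
No other proto-form is consistent with every reflex, so the reconstruction is *kohatud.

*kohatud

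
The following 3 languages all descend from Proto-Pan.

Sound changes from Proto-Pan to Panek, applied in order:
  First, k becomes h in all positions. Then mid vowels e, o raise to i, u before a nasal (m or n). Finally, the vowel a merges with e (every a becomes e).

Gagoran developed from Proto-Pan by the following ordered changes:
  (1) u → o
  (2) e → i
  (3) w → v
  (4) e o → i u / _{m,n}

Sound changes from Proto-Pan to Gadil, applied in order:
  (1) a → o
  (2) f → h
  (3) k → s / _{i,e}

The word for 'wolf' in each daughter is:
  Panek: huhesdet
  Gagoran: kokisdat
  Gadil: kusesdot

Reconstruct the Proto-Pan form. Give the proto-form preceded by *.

*kukesdat

Position 7: Panek has e, Gagoran has a, Gadil has o. Gagoran preserves a here (none of its changes turn any other segment into a), so the proto-segment is *a.
Position 3: Panek has h, Gagoran has k, Gadil has s. Gagoran preserves k here (none of its changes turn any other segment into k), so the proto-segment is *k.
Continuing position by position gives *kukesdat; check it forward:
Panek: start from *kukesdat.
  rule 1 (unconditioned shift): kukesdat → huhesdat
  rule 2: no change — huhesdat
  rule 3 (vowel merger): huhesdat → huhesdet
  ⇒ Panek huhesdet
Gagoran: start from *kukesdat.
  rule 1 (vowel merger): kukesdat → kokesdat
  rule 2 (vowel merger): kokesdat → kokisdat
  rule 3: no change — kokisdat
  rule 4: no change — kokisdat
  ⇒ Gagoran kokisdat
Gadil: *kukesdat > kukesdot > kusesdot  (by vowel merger, palatalisation)
Only *kukesdat yields all of Panek huhesdet, Gagoran kokisdat, Gadil kusesdot.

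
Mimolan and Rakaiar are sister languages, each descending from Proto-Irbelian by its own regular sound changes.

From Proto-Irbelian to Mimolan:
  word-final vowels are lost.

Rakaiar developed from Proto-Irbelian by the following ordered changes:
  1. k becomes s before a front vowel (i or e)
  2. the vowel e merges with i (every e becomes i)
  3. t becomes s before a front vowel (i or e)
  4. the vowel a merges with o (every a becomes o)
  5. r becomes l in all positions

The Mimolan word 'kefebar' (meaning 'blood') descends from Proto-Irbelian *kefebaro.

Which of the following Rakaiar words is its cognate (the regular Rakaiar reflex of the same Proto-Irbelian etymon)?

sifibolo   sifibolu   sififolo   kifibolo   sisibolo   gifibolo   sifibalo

sifibolo

Rakaiar: start from *kefebaro.
  rule 1 (palatalisation): kefebaro → sefebaro
  rule 2 (vowel merger): sefebaro → sifibaro
  rule 3: no change — sifibaro
  rule 4 (vowel merger): sifibaro → sifiboro
  rule 5 (unconditioned shift): sifiboro → sifibolo
  ⇒ Rakaiar sifibolo
Only 'sifibolo' matches the regular Rakaiar development of *kefebaro.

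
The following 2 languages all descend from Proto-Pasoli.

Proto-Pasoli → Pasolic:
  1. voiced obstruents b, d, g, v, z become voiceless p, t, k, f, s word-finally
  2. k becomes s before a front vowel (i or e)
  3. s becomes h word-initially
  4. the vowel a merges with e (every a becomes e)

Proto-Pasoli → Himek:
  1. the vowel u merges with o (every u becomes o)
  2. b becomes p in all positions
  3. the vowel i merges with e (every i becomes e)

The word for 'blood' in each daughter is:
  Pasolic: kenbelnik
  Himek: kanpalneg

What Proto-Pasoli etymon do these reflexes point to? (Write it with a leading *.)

*kanbalnig

Position 4: Pasolic has b, Himek has p. Pasolic preserves b here (none of its changes turn any other segment into b), so the proto-segment is *b.
Position 8: Pasolic has i, Himek has e. Pasolic preserves i here (none of its changes turn any other segment into i), so the proto-segment is *i.
Verify the candidate proto-form against each daughter:
Pasolic: *kanbalnig
  kanbalnig → kanbalnik   [final devoicing]
  kanbalnik (rule 2 does not apply)
  kanbalnik (rule 3 does not apply)
  kanbalnik → kenbelnik   [vowel merger]
  giving Pasolic kenbelnik.
Himek: *kanbalnig > kanpalnig > kanpalneg  (by unconditioned shift, vowel merger)
No other proto-form is consistent with every reflex, so the reconstruction is *kanbalnig.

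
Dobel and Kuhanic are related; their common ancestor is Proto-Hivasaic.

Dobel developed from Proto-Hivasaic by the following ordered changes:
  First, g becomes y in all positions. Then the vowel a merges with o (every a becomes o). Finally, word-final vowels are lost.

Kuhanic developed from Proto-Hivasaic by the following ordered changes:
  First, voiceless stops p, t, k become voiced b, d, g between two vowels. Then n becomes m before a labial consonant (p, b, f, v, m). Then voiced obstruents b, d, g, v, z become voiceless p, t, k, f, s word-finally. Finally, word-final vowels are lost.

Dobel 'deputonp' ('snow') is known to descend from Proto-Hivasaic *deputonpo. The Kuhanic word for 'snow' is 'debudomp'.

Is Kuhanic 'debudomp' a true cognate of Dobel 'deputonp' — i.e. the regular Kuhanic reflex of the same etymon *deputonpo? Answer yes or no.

Derive the expected Kuhanic reflex of *deputonpo:
Kuhanic: start from *deputonpo.
  rule 1 (intervocalic voicing): deputonpo → debudonpo
  rule 2 (nasal place assimilation): debudonpo → debudompo
  rule 3: no change — debudompo
  rule 4 (apocope): debudompo → debudomp
  ⇒ Kuhanic debudomp
Kuhanic 'debudomp' matches the regular reflex exactly, so the pair is cognate.

yes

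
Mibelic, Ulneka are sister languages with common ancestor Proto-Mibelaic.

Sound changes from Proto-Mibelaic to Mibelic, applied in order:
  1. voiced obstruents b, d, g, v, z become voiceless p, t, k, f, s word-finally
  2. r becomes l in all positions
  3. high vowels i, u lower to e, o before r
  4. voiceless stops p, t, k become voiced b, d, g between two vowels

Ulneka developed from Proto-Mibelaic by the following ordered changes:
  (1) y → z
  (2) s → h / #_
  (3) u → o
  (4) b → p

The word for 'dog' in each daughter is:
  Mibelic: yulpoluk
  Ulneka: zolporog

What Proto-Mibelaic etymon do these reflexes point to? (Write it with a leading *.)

Position 7: Mibelic has u, Ulneka has o. Mibelic preserves u here (none of its changes turn any other segment into u), so the proto-segment is *u.
Position 2: Mibelic has u, Ulneka has o. Mibelic preserves u here (none of its changes turn any other segment into u), so the proto-segment is *u.
Verify the candidate proto-form against each daughter:
Mibelic: start from *yulporug.
  rule 1 (final devoicing): yulporug → yulporuk
  rule 2 (unconditioned shift): yulporuk → yulpoluk
  rule 3: no change — yulpoluk
  rule 4: no change — yulpoluk
  ⇒ Mibelic yulpoluk
Ulneka: *yulporug > zulporug > zolporog  (by unconditioned shift, vowel merger)
*yulporug is the unique common source.

*yulporug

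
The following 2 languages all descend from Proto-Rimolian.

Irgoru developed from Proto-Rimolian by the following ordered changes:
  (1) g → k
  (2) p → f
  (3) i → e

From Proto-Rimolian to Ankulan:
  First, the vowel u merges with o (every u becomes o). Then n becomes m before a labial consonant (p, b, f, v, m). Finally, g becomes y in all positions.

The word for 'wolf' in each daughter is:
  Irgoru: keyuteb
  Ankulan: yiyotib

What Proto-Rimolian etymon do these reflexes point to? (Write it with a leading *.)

Position 2: Irgoru has e, Ankulan has i. Ankulan preserves i here (none of its changes turn any other segment into i), so the proto-segment is *i.
Position 4: Irgoru has u, Ankulan has o. Irgoru preserves u here (none of its changes turn any other segment into u), so the proto-segment is *u.
Position 6: Irgoru has e, Ankulan has i. Ankulan preserves i here (none of its changes turn any other segment into i), so the proto-segment is *i.
Continuing position by position gives *giyutib; check it forward:
Irgoru: *giyutib
  giyutib → kiyutib   [unconditioned shift]
  kiyutib (rule 2 does not apply)
  kiyutib → keyuteb   [vowel merger]
  giving Irgoru keyuteb.
Ankulan: start from *giyutib.
  rule 1 (vowel merger): giyutib → giyotib
  rule 2: no change — giyotib
  rule 3 (unconditioned shift): giyotib → yiyotib
  ⇒ Ankulan yiyotib
Only *giyutib yields all of Irgoru keyuteb, Ankulan yiyotib.

*giyutib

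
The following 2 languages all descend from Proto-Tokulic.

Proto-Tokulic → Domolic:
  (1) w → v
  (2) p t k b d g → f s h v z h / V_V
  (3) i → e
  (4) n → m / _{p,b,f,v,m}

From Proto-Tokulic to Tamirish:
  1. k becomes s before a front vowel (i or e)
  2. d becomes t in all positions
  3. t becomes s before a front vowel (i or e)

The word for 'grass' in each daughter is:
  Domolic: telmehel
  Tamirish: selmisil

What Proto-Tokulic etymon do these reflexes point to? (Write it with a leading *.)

Position 5: Domolic has e, Tamirish has i. Tamirish preserves i here (none of its changes turn any other segment into i), so the proto-segment is *i.
Position 1: Domolic has t, Tamirish has s. Domolic preserves t here (none of its changes turn any other segment into t), so the proto-segment is *t.
This points to *telmikil. Verify forward in each daughter:
Domolic: *telmikil > telmihil > telmehel  (by intervocalic lenition, vowel merger)
Tamirish: *telmikil
  telmikil → telmisil   [palatalisation]
  telmisil (rule 2 does not apply)
  telmisil → selmisil   [palatalisation]
  giving Tamirish selmisil.
No other proto-form is consistent with every reflex, so the reconstruction is *telmikil.

*telmikil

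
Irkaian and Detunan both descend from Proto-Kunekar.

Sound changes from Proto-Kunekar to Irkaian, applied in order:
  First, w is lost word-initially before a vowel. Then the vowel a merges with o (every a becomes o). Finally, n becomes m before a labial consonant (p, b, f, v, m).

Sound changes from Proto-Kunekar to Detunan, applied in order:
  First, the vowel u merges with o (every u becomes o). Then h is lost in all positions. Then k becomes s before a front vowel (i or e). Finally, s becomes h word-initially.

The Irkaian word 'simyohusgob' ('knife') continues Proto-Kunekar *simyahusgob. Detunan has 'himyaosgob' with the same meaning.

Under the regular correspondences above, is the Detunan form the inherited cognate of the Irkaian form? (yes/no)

yes

Derive the expected Detunan reflex of *simyahusgob:
Detunan: start from *simyahusgob.
  rule 1 (vowel merger): simyahusgob → simyahosgob
  rule 2 (h-loss): simyahosgob → simyaosgob
  rule 3: no change — simyaosgob
  rule 4 (debuccalisation): simyaosgob → himyaosgob
  ⇒ Detunan himyaosgob
Detunan 'himyaosgob' matches the regular reflex exactly, so the pair is cognate.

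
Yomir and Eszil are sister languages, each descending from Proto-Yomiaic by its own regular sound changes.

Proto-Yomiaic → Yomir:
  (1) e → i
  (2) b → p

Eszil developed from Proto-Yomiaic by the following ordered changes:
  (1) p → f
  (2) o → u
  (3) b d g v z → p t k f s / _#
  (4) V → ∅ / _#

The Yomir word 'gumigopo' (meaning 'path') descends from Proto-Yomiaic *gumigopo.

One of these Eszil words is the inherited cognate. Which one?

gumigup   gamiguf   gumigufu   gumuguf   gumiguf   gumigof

Eszil: *gumigopo
  gumigopo → gumigofo   [unconditioned shift]
  gumigofo → gumigufu   [vowel merger]
  gumigufu (rule 3 does not apply)
  gumigufu → gumiguf   [apocope]
  giving Eszil gumiguf.
Among the options, 'gumiguf' alone shows every Eszil change applied in order.

gumiguf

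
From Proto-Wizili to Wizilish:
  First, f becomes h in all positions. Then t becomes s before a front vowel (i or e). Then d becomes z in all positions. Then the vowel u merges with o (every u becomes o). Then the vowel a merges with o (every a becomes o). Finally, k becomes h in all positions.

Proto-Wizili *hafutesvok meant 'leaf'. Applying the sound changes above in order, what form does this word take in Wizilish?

Wizilish: *hafutesvok > hahutesvok > hahusesvok > hahosesvok > hohosesvok > hohosesvoh  (by unconditioned shift, palatalisation, vowel merger, vowel merger, unconditioned shift)

hohosesvoh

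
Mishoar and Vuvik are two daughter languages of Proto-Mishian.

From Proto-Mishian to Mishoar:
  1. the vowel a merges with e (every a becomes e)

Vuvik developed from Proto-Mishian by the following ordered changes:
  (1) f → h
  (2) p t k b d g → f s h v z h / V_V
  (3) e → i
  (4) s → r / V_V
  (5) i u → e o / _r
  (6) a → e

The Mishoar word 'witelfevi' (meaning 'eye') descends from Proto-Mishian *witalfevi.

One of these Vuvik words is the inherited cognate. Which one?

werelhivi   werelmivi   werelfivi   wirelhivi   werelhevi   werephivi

Vuvik: start from *witalfevi.
  rule 1 (unconditioned shift): witalfevi → witalhevi
  rule 2 (intervocalic lenition): witalhevi → wisalhevi
  rule 3 (vowel merger): wisalhevi → wisalhivi
  rule 4 (rhotacism): wisalhivi → wiralhivi
  rule 5 (pre-rhotic lowering): wiralhivi → weralhivi
  rule 6 (vowel merger): weralhivi → werelhivi
  ⇒ Vuvik werelhivi
Among the options, 'werelhivi' alone shows every Vuvik change applied in order.

werelhivi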